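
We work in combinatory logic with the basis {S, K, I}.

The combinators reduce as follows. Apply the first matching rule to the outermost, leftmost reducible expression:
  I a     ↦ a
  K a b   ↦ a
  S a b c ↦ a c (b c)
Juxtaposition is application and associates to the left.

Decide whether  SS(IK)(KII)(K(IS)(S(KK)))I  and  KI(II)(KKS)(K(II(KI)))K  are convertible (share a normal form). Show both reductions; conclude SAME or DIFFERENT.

Term A:
  start: SS(IK)(KII)(K(IS)(S(KK)))I
  →1  S(KII)(IK(KII))(K(IS)(S(KK)))I
  →2  KII(K(IS)(S(KK)))(IK(KII)(K(IS)(S(KK))))I
  →3  I(K(IS)(S(KK)))(IK(KII)(K(IS)(S(KK))))I
  →4  K(IS)(S(KK))(IK(KII)(K(IS)(S(KK))))I
  →5  IS(IK(KII)(K(IS)(S(KK))))I
  →6  S(IK(KII)(K(IS)(S(KK))))I
  →7  S(K(KII)(K(IS)(S(KK))))I
  →8  S(KII)I
  →9  SII

Term B:
  start: KI(II)(KKS)(K(II(KI)))K
  →1  I(KKS)(K(II(KI)))K
  →2  KKS(K(II(KI)))K
  →3  K(K(II(KI)))K
  →4  K(II(KI))
  →5  K(I(KI))
  →6  K(KI)

Answer: DIFFERENT — A ⇓ SII, B ⇓ K(KI)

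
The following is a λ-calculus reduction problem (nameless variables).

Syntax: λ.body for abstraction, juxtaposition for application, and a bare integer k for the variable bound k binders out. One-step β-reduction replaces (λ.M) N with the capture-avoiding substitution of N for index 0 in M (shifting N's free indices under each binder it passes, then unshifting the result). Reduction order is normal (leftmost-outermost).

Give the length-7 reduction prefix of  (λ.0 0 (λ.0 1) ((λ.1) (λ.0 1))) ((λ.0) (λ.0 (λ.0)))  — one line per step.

  start: (λ.0 0 (λ.0 1) ((λ.1) (λ.0 1))) ((λ.0) (λ.0 (λ.0)))
  [1] (λ.0) (λ.0 (λ.0)) ((λ.0) (λ.0 (λ.0))) (λ.0 ((λ.0) (λ.0 (λ.0)))) ((λ.(λ.0) (λ.0 (λ.0))) (λ.0 ((λ.0) (λ.0 (λ.0)))))
  [2] (λ.0 (λ.0)) ((λ.0) (λ.0 (λ.0))) (λ.0 ((λ.0) (λ.0 (λ.0)))) ((λ.(λ.0) (λ.0 (λ.0))) (λ.0 ((λ.0) (λ.0 (λ.0)))))
  [3] (λ.0) (λ.0 (λ.0)) (λ.0) (λ.0 ((λ.0) (λ.0 (λ.0)))) ((λ.(λ.0) (λ.0 (λ.0))) (λ.0 ((λ.0) (λ.0 (λ.0)))))
  [4] (λ.0 (λ.0)) (λ.0) (λ.0 ((λ.0) (λ.0 (λ.0)))) ((λ.(λ.0) (λ.0 (λ.0))) (λ.0 ((λ.0) (λ.0 (λ.0)))))
  [5] (λ.0) (λ.0) (λ.0 ((λ.0) (λ.0 (λ.0)))) ((λ.(λ.0) (λ.0 (λ.0))) (λ.0 ((λ.0) (λ.0 (λ.0)))))
  [6] (λ.0) (λ.0 ((λ.0) (λ.0 (λ.0)))) ((λ.(λ.0) (λ.0 (λ.0))) (λ.0 ((λ.0) (λ.0 (λ.0)))))
  [7] (λ.0 ((λ.0) (λ.0 (λ.0)))) ((λ.(λ.0) (λ.0 (λ.0))) (λ.0 ((λ.0) (λ.0 (λ.0)))))

Answer: after 7 steps: (λ.0 ((λ.0) (λ.0 (λ.0)))) ((λ.(λ.0) (λ.0 (λ.0))) (λ.0 ((λ.0) (λ.0 (λ.0)))))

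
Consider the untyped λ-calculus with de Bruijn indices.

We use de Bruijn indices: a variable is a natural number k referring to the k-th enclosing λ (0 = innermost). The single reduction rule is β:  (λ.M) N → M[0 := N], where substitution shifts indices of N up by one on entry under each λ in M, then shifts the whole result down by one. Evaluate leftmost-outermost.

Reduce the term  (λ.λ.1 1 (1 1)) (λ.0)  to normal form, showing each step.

Answer: normal form = λ.λ.0  (in 4 steps)

Working:
  start: (λ.λ.1 1 (1 1)) (λ.0)
  [1] λ.(λ.0) (λ.0) ((λ.0) (λ.0))
  [2] λ.(λ.0) ((λ.0) (λ.0))
  [3] λ.(λ.0) (λ.0)
  [4] λ.λ.0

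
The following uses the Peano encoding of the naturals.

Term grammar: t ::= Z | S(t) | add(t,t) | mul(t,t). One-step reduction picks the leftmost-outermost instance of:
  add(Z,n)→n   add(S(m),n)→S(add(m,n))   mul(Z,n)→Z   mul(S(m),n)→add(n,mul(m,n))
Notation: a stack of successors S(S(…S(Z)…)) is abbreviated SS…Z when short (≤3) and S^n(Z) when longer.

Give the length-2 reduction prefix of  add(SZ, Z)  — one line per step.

  start: add(SZ, Z)
  →1  S(add(Z, Z))
  →2  SZ

Answer: after 2 steps: SZ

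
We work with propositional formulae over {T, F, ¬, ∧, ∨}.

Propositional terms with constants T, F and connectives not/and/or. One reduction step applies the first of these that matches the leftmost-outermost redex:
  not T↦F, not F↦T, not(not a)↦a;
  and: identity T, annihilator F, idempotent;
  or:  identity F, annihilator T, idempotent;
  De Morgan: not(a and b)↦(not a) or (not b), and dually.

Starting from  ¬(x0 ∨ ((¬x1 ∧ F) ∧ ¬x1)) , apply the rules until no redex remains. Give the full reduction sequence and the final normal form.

  start: ¬(x0 ∨ ((¬x1 ∧ F) ∧ ¬x1))
  [1] ¬x0 ∧ ¬((¬x1 ∧ F) ∧ ¬x1)
  [2] ¬x0 ∧ (¬(¬x1 ∧ F) ∨ ¬¬x1)
  [3] ¬x0 ∧ ((¬¬x1 ∨ ¬F) ∨ ¬¬x1)
  [4] ¬x0 ∧ ((x1 ∨ ¬F) ∨ ¬¬x1)
  [5] ¬x0 ∧ ((x1 ∨ T) ∨ ¬¬x1)
  [6] ¬x0 ∧ (T ∨ ¬¬x1)
  [7] ¬x0 ∧ T
  [8] ¬x0

Answer: normal form = ¬x0  (in 8 steps)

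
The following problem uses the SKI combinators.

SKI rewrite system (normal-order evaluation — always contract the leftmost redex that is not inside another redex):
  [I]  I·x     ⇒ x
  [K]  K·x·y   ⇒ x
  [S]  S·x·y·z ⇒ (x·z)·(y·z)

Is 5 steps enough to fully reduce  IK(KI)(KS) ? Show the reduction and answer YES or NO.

  start: IK(KI)(KS)
  step 1: K(KI)(KS)
  step 2: KI

Answer: YES — reaches normal form KI in 2 ≤ 5 steps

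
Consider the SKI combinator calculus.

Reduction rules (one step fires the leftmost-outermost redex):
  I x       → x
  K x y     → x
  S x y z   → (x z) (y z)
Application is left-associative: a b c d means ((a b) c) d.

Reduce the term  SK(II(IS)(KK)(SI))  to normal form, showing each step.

Answer: normal form = SK(S(KK)(SI))  (in 3 steps)

Derivation:
  start: SK(II(IS)(KK)(SI))
  [1] SK(I(IS)(KK)(SI))
  [2] SK(IS(KK)(SI))
  [3] SK(S(KK)(SI))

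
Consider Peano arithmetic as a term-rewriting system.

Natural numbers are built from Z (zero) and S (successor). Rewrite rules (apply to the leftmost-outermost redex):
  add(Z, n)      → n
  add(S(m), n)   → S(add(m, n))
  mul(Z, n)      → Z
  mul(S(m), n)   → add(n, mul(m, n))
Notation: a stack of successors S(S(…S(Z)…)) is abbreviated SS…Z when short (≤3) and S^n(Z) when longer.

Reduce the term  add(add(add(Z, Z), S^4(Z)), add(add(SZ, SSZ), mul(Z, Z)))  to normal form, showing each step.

Answer: normal form = S^7(Z)  (in 14 steps)

Reduction:
  start: add(add(add(Z, Z), S^4(Z)), add(add(SZ, SSZ), mul(Z, Z)))
  [1] add(add(Z, S^4(Z)), add(add(SZ, SSZ), mul(Z, Z)))
  [2] add(S^4(Z), add(add(SZ, SSZ), mul(Z, Z)))
  [3] S(add(SSSZ, add(add(SZ, SSZ), mul(Z, Z))))
  [4] S(S(add(SSZ, add(add(SZ, SSZ), mul(Z, Z)))))
  [5] S(S(S(add(SZ, add(add(SZ, SSZ), mul(Z, Z))))))
  [6] S(S(S(S(add(Z, add(add(SZ, SSZ), mul(Z, Z)))))))
  [7] S(S(S(S(add(add(SZ, SSZ), mul(Z, Z))))))
  [8] S(S(S(S(add(S(add(Z, SSZ)), mul(Z, Z))))))
  [9] S(S(S(S(S(add(add(Z, SSZ), mul(Z, Z)))))))
  [10] S(S(S(S(S(add(SSZ, mul(Z, Z)))))))
  [11] S(S(S(S(S(S(add(SZ, mul(Z, Z))))))))
  [12] S(S(S(S(S(S(S(add(Z, mul(Z, Z)))))))))
  [13] S(S(S(S(S(S(S(mul(Z, Z))))))))
  [14] S^7(Z)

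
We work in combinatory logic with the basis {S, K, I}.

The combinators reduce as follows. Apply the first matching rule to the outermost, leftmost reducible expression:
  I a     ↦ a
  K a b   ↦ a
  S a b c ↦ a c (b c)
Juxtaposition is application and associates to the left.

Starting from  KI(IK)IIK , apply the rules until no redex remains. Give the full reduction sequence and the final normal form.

  start: KI(IK)IIK
  →1  IIIK
  →2  IIK
  →3  IK
  →4  K

Answer: normal form = K  (in 4 steps)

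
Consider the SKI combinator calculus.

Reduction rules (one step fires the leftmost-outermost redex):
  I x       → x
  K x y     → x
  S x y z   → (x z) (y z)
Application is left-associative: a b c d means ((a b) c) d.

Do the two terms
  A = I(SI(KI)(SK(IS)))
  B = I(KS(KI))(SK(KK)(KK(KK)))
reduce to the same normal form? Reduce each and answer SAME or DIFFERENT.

Answer: DIFFERENT — A ⇓ I, B ⇓ SK

Derivation:
Term A:
  start: I(SI(KI)(SK(IS)))
  [1] SI(KI)(SK(IS))
  [2] I(SK(IS))(KI(SK(IS)))
  [3] SK(IS)(KI(SK(IS)))
  [4] K(KI(SK(IS)))(IS(KI(SK(IS))))
  [5] KI(SK(IS))
  [6] I

Term B:
  start: I(KS(KI))(SK(KK)(KK(KK)))
  [1] KS(KI)(SK(KK)(KK(KK)))
  [2] S(SK(KK)(KK(KK)))
  [3] S(K(KK(KK))(KK(KK(KK))))
  [4] S(KK(KK))
  [5] SK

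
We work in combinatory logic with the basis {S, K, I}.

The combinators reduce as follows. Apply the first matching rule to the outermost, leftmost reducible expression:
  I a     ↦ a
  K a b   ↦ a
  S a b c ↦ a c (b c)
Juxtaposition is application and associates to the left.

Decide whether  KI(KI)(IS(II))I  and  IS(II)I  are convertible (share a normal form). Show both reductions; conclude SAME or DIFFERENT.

Term A:
  start: KI(KI)(IS(II))I
  [1] I(IS(II))I
  [2] IS(II)I
  [3] S(II)I
  [4] SII

Term B:
  start: IS(II)I
  [1] S(II)I
  [2] SII

Answer: SAME — A ⇓ SII, B ⇓ SII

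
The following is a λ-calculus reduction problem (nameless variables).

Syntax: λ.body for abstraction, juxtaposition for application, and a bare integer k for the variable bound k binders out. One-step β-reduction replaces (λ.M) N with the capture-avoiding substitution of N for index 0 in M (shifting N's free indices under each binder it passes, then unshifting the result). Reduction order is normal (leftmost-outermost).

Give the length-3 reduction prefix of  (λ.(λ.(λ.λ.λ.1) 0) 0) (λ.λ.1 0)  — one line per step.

Answer: after 3 steps: λ.λ.1

Reduction:
  start: (λ.(λ.(λ.λ.λ.1) 0) 0) (λ.λ.1 0)
  [1] (λ.(λ.λ.λ.1) 0) (λ.λ.1 0)
  [2] (λ.λ.λ.1) (λ.λ.1 0)
  [3] λ.λ.1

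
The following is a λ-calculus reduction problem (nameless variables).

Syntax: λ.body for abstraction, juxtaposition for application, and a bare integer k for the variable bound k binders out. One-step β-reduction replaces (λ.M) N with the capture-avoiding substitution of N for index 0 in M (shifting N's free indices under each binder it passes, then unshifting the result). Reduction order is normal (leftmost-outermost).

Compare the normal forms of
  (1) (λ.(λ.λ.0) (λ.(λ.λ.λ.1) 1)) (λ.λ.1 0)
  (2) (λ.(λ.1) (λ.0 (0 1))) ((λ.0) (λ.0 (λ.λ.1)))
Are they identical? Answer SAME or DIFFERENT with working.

Term A:
  start: (λ.(λ.λ.0) (λ.(λ.λ.λ.1) 1)) (λ.λ.1 0)
  step 1: (λ.λ.0) (λ.(λ.λ.λ.1) (λ.λ.1 0))
  step 2: λ.0

Term B:
  start: (λ.(λ.1) (λ.0 (0 1))) ((λ.0) (λ.0 (λ.λ.1)))
  step 1: (λ.(λ.0) (λ.0 (λ.λ.1))) (λ.0 (0 ((λ.0) (λ.0 (λ.λ.1)))))
  step 2: (λ.0) (λ.0 (λ.λ.1))
  step 3: λ.0 (λ.λ.1)

Answer: DIFFERENT — A ⇓ λ.0, B ⇓ λ.0 (λ.λ.1)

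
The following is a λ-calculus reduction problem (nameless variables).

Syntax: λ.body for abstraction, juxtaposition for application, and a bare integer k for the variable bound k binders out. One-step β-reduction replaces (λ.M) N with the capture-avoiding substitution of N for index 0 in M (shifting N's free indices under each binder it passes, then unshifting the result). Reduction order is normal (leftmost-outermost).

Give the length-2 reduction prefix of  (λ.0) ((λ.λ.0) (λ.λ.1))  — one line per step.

Answer: after 2 steps: λ.0

Working:
  start: (λ.0) ((λ.λ.0) (λ.λ.1))
  step 1: (λ.λ.0) (λ.λ.1)
  step 2: λ.0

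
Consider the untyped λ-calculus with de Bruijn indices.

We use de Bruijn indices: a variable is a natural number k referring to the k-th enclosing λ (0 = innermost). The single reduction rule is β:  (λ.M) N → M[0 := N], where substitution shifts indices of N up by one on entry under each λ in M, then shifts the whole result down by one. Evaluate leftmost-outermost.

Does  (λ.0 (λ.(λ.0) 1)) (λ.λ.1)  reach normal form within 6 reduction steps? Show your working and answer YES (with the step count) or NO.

  start: (λ.0 (λ.(λ.0) 1)) (λ.λ.1)
  [1] (λ.λ.1) (λ.(λ.0) (λ.λ.1))
  [2] λ.λ.(λ.0) (λ.λ.1)
  [3] λ.λ.λ.λ.1

Answer: YES — reaches normal form λ.λ.λ.λ.1 in 3 ≤ 6 steps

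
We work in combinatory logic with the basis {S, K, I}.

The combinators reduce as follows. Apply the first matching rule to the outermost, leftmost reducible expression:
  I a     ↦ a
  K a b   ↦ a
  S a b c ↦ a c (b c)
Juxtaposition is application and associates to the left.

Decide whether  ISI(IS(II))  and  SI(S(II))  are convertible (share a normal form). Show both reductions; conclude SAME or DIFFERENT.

Answer: SAME — A ⇓ SI(SI), B ⇓ SI(SI)

Working:
Term A:
  start: ISI(IS(II))
  →1  SI(IS(II))
  →2  SI(S(II))
  →3  SI(SI)

Term B:
  start: SI(S(II))
  →1  SI(SI)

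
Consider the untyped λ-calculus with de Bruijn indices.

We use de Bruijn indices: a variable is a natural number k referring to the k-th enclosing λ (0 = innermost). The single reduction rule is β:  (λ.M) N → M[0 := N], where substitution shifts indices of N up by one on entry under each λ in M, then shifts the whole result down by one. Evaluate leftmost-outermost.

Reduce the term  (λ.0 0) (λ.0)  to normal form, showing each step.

Answer: normal form = λ.0  (in 2 steps)

Derivation:
  start: (λ.0 0) (λ.0)
  step 1: (λ.0) (λ.0)
  step 2: λ.0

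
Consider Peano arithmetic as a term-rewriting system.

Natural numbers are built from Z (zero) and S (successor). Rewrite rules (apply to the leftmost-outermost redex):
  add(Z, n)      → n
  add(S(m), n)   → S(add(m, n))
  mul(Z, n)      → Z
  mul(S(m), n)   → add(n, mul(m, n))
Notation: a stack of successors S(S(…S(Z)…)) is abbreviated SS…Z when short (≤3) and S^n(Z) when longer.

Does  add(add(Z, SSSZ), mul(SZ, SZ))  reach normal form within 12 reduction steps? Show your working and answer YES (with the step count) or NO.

Answer: YES — reaches normal form S^4(Z) in 9 ≤ 12 steps

Derivation:
  start: add(add(Z, SSSZ), mul(SZ, SZ))
  [1] add(SSSZ, mul(SZ, SZ))
  [2] S(add(SSZ, mul(SZ, SZ)))
  [3] S(S(add(SZ, mul(SZ, SZ))))
  [4] S(S(S(add(Z, mul(SZ, SZ)))))
  [5] S(S(S(mul(SZ, SZ))))
  [6] S(S(S(add(SZ, mul(Z, SZ)))))
  [7] S(S(S(S(add(Z, mul(Z, SZ))))))
  [8] S(S(S(S(mul(Z, SZ)))))
  [9] S^4(Z)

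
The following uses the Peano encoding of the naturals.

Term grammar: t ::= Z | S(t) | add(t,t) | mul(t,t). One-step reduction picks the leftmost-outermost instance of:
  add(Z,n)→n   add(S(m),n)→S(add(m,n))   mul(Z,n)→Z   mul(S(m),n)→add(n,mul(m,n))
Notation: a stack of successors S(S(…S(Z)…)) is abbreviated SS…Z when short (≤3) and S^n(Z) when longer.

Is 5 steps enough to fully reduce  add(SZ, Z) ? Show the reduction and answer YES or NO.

  start: add(SZ, Z)
  [1] S(add(Z, Z))
  [2] SZ

Answer: YES — reaches normal form SZ in 2 ≤ 5 steps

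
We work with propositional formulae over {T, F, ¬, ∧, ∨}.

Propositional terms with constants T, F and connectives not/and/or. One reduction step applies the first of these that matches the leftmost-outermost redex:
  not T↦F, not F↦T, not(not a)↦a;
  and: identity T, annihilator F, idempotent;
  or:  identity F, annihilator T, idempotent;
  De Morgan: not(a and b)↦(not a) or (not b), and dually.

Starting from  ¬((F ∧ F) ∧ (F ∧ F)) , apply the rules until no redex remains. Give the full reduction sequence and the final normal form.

Answer: normal form = T  (in 5 steps)

Derivation:
  start: ¬((F ∧ F) ∧ (F ∧ F))
  [1] ¬(F ∧ F) ∨ ¬(F ∧ F)
  [2] ¬(F ∧ F)
  [3] ¬F ∨ ¬F
  [4] ¬F
  [5] T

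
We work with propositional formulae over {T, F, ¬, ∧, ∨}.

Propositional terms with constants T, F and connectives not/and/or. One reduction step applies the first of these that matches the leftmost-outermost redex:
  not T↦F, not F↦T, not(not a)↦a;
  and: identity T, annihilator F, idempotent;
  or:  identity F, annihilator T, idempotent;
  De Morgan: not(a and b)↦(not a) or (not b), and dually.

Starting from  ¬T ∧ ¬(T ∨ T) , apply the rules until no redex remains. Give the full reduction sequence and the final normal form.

  start: ¬T ∧ ¬(T ∨ T)
  →1  F ∧ ¬(T ∨ T)
  →2  F

Answer: normal form = F  (in 2 steps)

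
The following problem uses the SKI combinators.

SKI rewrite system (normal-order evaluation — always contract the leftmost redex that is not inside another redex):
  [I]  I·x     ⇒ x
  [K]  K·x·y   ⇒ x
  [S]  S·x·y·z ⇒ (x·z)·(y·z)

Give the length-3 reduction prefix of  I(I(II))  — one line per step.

Answer: after 3 steps: I

Working:
  start: I(I(II))
  step 1: I(II)
  step 2: II
  step 3: I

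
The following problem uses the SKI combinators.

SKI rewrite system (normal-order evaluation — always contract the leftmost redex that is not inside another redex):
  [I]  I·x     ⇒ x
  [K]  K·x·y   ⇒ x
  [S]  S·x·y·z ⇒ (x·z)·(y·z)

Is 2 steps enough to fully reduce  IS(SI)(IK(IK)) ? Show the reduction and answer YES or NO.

Answer: NO — after 2 steps the term is S(SI)(K(IK)), not yet normal

Working:
  start: IS(SI)(IK(IK))
  →1  S(SI)(IK(IK))
  →2  S(SI)(K(IK))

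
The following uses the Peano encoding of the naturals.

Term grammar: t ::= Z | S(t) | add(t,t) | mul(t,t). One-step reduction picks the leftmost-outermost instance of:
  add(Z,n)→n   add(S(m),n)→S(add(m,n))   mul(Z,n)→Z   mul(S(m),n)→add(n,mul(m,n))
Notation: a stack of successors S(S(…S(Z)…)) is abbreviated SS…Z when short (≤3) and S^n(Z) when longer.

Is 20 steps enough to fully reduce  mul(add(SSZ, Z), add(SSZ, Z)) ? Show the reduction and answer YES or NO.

Answer: YES — reaches normal form S^4(Z) in 18 ≤ 20 steps

Derivation:
  start: mul(add(SSZ, Z), add(SSZ, Z))
  →1  mul(S(add(SZ, Z)), add(SSZ, Z))
  →2  add(add(SSZ, Z), mul(add(SZ, Z), add(SSZ, Z)))
  →3  add(S(add(SZ, Z)), mul(add(SZ, Z), add(SSZ, Z)))
  →4  S(add(add(SZ, Z), mul(add(SZ, Z), add(SSZ, Z))))
  →5  S(add(S(add(Z, Z)), mul(add(SZ, Z), add(SSZ, Z))))
  →6  S(S(add(add(Z, Z), mul(add(SZ, Z), add(SSZ, Z)))))
  →7  S(S(add(Z, mul(add(SZ, Z), add(SSZ, Z)))))
  →8  S(S(mul(add(SZ, Z), add(SSZ, Z))))
  →9  S(S(mul(S(add(Z, Z)), add(SSZ, Z))))
  →10  S(S(add(add(SSZ, Z), mul(add(Z, Z), add(SSZ, Z)))))
  →11  S(S(add(S(add(SZ, Z)), mul(add(Z, Z), add(SSZ, Z)))))
  →12  S(S(S(add(add(SZ, Z), mul(add(Z, Z), add(SSZ, Z))))))
  →13  S(S(S(add(S(add(Z, Z)), mul(add(Z, Z), add(SSZ, Z))))))
  →14  S(S(S(S(add(add(Z, Z), mul(add(Z, Z), add(SSZ, Z)))))))
  →15  S(S(S(S(add(Z, mul(add(Z, Z), add(SSZ, Z)))))))
  →16  S(S(S(S(mul(add(Z, Z), add(SSZ, Z))))))
  →17  S(S(S(S(mul(Z, add(SSZ, Z))))))
  →18  S^4(Z)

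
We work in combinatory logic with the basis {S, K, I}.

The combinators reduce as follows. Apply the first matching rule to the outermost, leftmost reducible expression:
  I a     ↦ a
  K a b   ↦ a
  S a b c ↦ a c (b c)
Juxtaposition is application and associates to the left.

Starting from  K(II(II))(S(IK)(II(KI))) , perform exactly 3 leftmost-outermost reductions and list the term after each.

  start: K(II(II))(S(IK)(II(KI)))
  step 1: II(II)
  step 2: I(II)
  step 3: II

Answer: after 3 steps: II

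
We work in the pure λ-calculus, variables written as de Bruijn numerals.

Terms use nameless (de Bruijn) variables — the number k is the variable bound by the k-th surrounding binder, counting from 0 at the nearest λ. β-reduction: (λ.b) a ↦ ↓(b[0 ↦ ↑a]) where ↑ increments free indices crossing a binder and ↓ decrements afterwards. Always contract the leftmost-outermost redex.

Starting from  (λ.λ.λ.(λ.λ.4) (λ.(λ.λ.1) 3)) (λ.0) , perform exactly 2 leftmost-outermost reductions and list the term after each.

Answer: after 2 steps: λ.λ.λ.λ.0

Working:
  start: (λ.λ.λ.(λ.λ.4) (λ.(λ.λ.1) 3)) (λ.0)
  step 1: λ.λ.(λ.λ.λ.0) (λ.(λ.λ.1) (λ.0))
  step 2: λ.λ.λ.λ.0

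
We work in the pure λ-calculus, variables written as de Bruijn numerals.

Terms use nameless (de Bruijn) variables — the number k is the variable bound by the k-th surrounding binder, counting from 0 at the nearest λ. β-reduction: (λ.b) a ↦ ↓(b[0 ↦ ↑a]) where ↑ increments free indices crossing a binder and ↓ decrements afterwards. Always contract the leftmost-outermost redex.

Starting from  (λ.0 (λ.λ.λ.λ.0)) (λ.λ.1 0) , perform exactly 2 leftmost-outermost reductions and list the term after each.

Answer: after 2 steps: λ.(λ.λ.λ.λ.0) 0

Derivation:
  start: (λ.0 (λ.λ.λ.λ.0)) (λ.λ.1 0)
  step 1: (λ.λ.1 0) (λ.λ.λ.λ.0)
  step 2: λ.(λ.λ.λ.λ.0) 0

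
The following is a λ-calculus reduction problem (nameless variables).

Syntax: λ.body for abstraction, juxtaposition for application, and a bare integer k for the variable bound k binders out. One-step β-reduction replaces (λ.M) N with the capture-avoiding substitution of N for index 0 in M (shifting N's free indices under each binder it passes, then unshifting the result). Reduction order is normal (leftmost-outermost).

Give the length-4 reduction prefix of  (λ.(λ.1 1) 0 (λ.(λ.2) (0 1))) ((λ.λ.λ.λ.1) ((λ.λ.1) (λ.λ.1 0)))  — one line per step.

  start: (λ.(λ.1 1) 0 (λ.(λ.2) (0 1))) ((λ.λ.λ.λ.1) ((λ.λ.1) (λ.λ.1 0)))
  step 1: (λ.(λ.λ.λ.λ.1) ((λ.λ.1) (λ.λ.1 0)) ((λ.λ.λ.λ.1) ((λ.λ.1) (λ.λ.1 0)))) ((λ.λ.λ.λ.1) ((λ.λ.1) (λ.λ.1 0))) (λ.(λ.(λ.λ.λ.λ.1) ((λ.λ.1) (λ.λ.1 0))) (0 ((λ.λ.λ.λ.1) ((λ.λ.1) (λ.λ.1 0)))))
  step 2: (λ.λ.λ.λ.1) ((λ.λ.1) (λ.λ.1 0)) ((λ.λ.λ.λ.1) ((λ.λ.1) (λ.λ.1 0))) (λ.(λ.(λ.λ.λ.λ.1) ((λ.λ.1) (λ.λ.1 0))) (0 ((λ.λ.λ.λ.1) ((λ.λ.1) (λ.λ.1 0)))))
  step 3: (λ.λ.λ.1) ((λ.λ.λ.λ.1) ((λ.λ.1) (λ.λ.1 0))) (λ.(λ.(λ.λ.λ.λ.1) ((λ.λ.1) (λ.λ.1 0))) (0 ((λ.λ.λ.λ.1) ((λ.λ.1) (λ.λ.1 0)))))
  step 4: (λ.λ.1) (λ.(λ.(λ.λ.λ.λ.1) ((λ.λ.1) (λ.λ.1 0))) (0 ((λ.λ.λ.λ.1) ((λ.λ.1) (λ.λ.1 0)))))

Answer: after 4 steps: (λ.λ.1) (λ.(λ.(λ.λ.λ.λ.1) ((λ.λ.1) (λ.λ.1 0))) (0 ((λ.λ.λ.λ.1) ((λ.λ.1) (λ.λ.1 0)))))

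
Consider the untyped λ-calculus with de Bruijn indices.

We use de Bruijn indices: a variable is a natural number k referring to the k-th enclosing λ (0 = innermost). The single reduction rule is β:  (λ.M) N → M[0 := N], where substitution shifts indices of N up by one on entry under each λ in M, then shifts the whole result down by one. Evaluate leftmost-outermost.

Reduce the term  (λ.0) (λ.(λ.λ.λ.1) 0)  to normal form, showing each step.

Answer: normal form = λ.λ.λ.1  (in 2 steps)

Derivation:
  start: (λ.0) (λ.(λ.λ.λ.1) 0)
  [1] λ.(λ.λ.λ.1) 0
  [2] λ.λ.λ.1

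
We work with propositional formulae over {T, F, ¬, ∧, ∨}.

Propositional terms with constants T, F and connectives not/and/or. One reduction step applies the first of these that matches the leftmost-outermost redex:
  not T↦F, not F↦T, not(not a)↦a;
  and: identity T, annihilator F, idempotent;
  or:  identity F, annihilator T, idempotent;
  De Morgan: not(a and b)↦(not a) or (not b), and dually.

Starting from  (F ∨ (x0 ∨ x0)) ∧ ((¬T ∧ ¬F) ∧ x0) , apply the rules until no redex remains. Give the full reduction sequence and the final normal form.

Answer: normal form = F  (in 6 steps)

Working:
  start: (F ∨ (x0 ∨ x0)) ∧ ((¬T ∧ ¬F) ∧ x0)
  →1  (x0 ∨ x0) ∧ ((¬T ∧ ¬F) ∧ x0)
  →2  x0 ∧ ((¬T ∧ ¬F) ∧ x0)
  →3  x0 ∧ ((F ∧ ¬F) ∧ x0)
  →4  x0 ∧ (F ∧ x0)
  →5  x0 ∧ F
  →6  F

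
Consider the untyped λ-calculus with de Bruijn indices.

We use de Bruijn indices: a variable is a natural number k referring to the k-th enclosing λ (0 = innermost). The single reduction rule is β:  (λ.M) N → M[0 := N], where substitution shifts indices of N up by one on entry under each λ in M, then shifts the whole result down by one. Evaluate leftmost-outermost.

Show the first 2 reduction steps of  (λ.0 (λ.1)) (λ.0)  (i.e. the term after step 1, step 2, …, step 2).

  start: (λ.0 (λ.1)) (λ.0)
  [1] (λ.0) (λ.λ.0)
  [2] λ.λ.0

Answer: after 2 steps: λ.λ.0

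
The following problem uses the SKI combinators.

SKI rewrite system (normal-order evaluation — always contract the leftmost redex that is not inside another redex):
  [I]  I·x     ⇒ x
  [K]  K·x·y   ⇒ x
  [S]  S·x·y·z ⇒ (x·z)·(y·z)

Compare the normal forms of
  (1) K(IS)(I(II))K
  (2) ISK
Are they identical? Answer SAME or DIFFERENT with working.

Term A:
  start: K(IS)(I(II))K
  →1  ISK
  →2  SK

Term B:
  start: ISK
  →1  SK

Answer: SAME — A ⇓ SK, B ⇓ SK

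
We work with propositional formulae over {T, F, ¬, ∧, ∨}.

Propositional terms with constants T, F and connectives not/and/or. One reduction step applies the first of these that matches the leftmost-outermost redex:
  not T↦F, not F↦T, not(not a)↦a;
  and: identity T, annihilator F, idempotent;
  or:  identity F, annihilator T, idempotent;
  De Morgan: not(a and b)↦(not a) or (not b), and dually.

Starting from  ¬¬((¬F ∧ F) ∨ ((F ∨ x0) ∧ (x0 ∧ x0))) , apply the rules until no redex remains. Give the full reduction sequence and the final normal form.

  start: ¬¬((¬F ∧ F) ∨ ((F ∨ x0) ∧ (x0 ∧ x0)))
  step 1: (¬F ∧ F) ∨ ((F ∨ x0) ∧ (x0 ∧ x0))
  step 2: F ∨ ((F ∨ x0) ∧ (x0 ∧ x0))
  step 3: (F ∨ x0) ∧ (x0 ∧ x0)
  step 4: x0 ∧ (x0 ∧ x0)
  step 5: x0 ∧ x0
  step 6: x0

Answer: normal form = x0  (in 6 steps)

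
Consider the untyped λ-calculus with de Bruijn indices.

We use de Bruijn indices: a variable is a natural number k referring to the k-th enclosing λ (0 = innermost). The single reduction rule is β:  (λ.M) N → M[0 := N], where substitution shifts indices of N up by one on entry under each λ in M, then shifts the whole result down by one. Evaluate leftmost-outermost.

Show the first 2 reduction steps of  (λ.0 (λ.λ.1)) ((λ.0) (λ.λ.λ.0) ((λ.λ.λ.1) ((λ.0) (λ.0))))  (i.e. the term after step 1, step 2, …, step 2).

  start: (λ.0 (λ.λ.1)) ((λ.0) (λ.λ.λ.0) ((λ.λ.λ.1) ((λ.0) (λ.0))))
  →1  (λ.0) (λ.λ.λ.0) ((λ.λ.λ.1) ((λ.0) (λ.0))) (λ.λ.1)
  →2  (λ.λ.λ.0) ((λ.λ.λ.1) ((λ.0) (λ.0))) (λ.λ.1)

Answer: after 2 steps: (λ.λ.λ.0) ((λ.λ.λ.1) ((λ.0) (λ.0))) (λ.λ.1)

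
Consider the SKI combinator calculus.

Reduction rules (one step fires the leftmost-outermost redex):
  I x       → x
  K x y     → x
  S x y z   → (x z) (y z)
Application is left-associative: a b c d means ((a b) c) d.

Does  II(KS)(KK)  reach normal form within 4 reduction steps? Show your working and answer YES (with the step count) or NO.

  start: II(KS)(KK)
  →1  I(KS)(KK)
  →2  KS(KK)
  →3  S

Answer: YES — reaches normal form S in 3 ≤ 4 steps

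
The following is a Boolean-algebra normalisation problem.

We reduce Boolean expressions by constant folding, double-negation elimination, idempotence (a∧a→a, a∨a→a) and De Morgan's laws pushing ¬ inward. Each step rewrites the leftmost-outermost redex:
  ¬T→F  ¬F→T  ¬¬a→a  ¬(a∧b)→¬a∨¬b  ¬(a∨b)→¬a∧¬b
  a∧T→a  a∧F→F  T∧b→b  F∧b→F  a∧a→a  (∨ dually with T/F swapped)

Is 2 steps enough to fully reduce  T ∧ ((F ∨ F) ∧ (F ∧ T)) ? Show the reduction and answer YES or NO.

Answer: NO — after 2 steps the term is F ∧ (F ∧ T), not yet normal

Derivation:
  start: T ∧ ((F ∨ F) ∧ (F ∧ T))
  [1] (F ∨ F) ∧ (F ∧ T)
  [2] F ∧ (F ∧ T)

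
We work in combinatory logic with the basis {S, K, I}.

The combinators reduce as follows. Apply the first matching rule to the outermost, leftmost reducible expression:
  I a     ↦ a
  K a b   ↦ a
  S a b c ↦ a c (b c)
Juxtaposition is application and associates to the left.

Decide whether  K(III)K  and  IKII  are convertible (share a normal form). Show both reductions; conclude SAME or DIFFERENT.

Term A:
  start: K(III)K
  [1] III
  [2] II
  [3] I

Term B:
  start: IKII
  [1] KII
  [2] I

Answer: SAME — A ⇓ I, B ⇓ I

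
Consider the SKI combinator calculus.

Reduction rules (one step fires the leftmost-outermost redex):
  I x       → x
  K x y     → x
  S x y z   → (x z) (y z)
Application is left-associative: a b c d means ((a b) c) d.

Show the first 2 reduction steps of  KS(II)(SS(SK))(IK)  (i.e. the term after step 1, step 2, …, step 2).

Answer: after 2 steps: S(SS(SK))K

Derivation:
  start: KS(II)(SS(SK))(IK)
  [1] S(SS(SK))(IK)
  [2] S(SS(SK))K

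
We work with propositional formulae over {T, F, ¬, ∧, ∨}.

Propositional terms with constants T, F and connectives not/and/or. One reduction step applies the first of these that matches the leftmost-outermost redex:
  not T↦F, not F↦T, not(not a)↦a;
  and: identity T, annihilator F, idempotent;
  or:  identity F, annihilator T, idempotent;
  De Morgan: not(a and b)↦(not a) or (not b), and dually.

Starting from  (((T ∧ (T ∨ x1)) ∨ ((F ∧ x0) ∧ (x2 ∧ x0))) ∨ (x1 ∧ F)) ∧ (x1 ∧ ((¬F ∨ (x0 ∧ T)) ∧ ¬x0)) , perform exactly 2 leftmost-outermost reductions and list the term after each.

Answer: after 2 steps: ((T ∨ ((F ∧ x0) ∧ (x2 ∧ x0))) ∨ (x1 ∧ F)) ∧ (x1 ∧ ((¬F ∨ (x0 ∧ T)) ∧ ¬x0))

Reduction:
  start: (((T ∧ (T ∨ x1)) ∨ ((F ∧ x0) ∧ (x2 ∧ x0))) ∨ (x1 ∧ F)) ∧ (x1 ∧ ((¬F ∨ (x0 ∧ T)) ∧ ¬x0))
  step 1: (((T ∨ x1) ∨ ((F ∧ x0) ∧ (x2 ∧ x0))) ∨ (x1 ∧ F)) ∧ (x1 ∧ ((¬F ∨ (x0 ∧ T)) ∧ ¬x0))
  step 2: ((T ∨ ((F ∧ x0) ∧ (x2 ∧ x0))) ∨ (x1 ∧ F)) ∧ (x1 ∧ ((¬F ∨ (x0 ∧ T)) ∧ ¬x0))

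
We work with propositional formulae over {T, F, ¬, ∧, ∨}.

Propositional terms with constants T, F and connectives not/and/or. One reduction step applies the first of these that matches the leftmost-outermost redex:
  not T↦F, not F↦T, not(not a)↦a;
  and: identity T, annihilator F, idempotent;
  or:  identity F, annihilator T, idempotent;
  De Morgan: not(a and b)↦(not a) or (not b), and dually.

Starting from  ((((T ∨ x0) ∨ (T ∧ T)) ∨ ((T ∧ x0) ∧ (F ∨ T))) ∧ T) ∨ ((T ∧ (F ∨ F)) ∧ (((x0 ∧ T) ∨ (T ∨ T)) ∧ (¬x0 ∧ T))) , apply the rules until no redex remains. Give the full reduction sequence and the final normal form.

  start: ((((T ∨ x0) ∨ (T ∧ T)) ∨ ((T ∧ x0) ∧ (F ∨ T))) ∧ T) ∨ ((T ∧ (F ∨ F)) ∧ (((x0 ∧ T) ∨ (T ∨ T)) ∧ (¬x0 ∧ T)))
  [1] (((T ∨ x0) ∨ (T ∧ T)) ∨ ((T ∧ x0) ∧ (F ∨ T))) ∨ ((T ∧ (F ∨ F)) ∧ (((x0 ∧ T) ∨ (T ∨ T)) ∧ (¬x0 ∧ T)))
  [2] ((T ∨ (T ∧ T)) ∨ ((T ∧ x0) ∧ (F ∨ T))) ∨ ((T ∧ (F ∨ F)) ∧ (((x0 ∧ T) ∨ (T ∨ T)) ∧ (¬x0 ∧ T)))
  [3] (T ∨ ((T ∧ x0) ∧ (F ∨ T))) ∨ ((T ∧ (F ∨ F)) ∧ (((x0 ∧ T) ∨ (T ∨ T)) ∧ (¬x0 ∧ T)))
  [4] T ∨ ((T ∧ (F ∨ F)) ∧ (((x0 ∧ T) ∨ (T ∨ T)) ∧ (¬x0 ∧ T)))
  [5] T

Answer: normal form = T  (in 5 steps)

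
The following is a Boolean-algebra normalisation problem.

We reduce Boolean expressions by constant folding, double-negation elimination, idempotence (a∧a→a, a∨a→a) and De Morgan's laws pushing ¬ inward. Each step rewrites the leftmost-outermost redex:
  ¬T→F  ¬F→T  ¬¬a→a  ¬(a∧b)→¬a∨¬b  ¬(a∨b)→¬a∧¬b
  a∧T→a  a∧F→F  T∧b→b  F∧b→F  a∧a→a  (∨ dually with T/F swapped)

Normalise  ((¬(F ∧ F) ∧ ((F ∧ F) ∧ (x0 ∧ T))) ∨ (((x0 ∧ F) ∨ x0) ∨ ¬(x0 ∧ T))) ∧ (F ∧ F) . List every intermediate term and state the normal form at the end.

  start: ((¬(F ∧ F) ∧ ((F ∧ F) ∧ (x0 ∧ T))) ∨ (((x0 ∧ F) ∨ x0) ∨ ¬(x0 ∧ T))) ∧ (F ∧ F)
  step 1: (((¬F ∨ ¬F) ∧ ((F ∧ F) ∧ (x0 ∧ T))) ∨ (((x0 ∧ F) ∨ x0) ∨ ¬(x0 ∧ T))) ∧ (F ∧ F)
  step 2: ((¬F ∧ ((F ∧ F) ∧ (x0 ∧ T))) ∨ (((x0 ∧ F) ∨ x0) ∨ ¬(x0 ∧ T))) ∧ (F ∧ F)
  step 3: ((T ∧ ((F ∧ F) ∧ (x0 ∧ T))) ∨ (((x0 ∧ F) ∨ x0) ∨ ¬(x0 ∧ T))) ∧ (F ∧ F)
  step 4: (((F ∧ F) ∧ (x0 ∧ T)) ∨ (((x0 ∧ F) ∨ x0) ∨ ¬(x0 ∧ T))) ∧ (F ∧ F)
  step 5: ((F ∧ (x0 ∧ T)) ∨ (((x0 ∧ F) ∨ x0) ∨ ¬(x0 ∧ T))) ∧ (F ∧ F)
  step 6: (F ∨ (((x0 ∧ F) ∨ x0) ∨ ¬(x0 ∧ T))) ∧ (F ∧ F)
  step 7: (((x0 ∧ F) ∨ x0) ∨ ¬(x0 ∧ T)) ∧ (F ∧ F)
  step 8: ((F ∨ x0) ∨ ¬(x0 ∧ T)) ∧ (F ∧ F)
  step 9: (x0 ∨ ¬(x0 ∧ T)) ∧ (F ∧ F)
  step 10: (x0 ∨ (¬x0 ∨ ¬T)) ∧ (F ∧ F)
  step 11: (x0 ∨ (¬x0 ∨ F)) ∧ (F ∧ F)
  step 12: (x0 ∨ ¬x0) ∧ (F ∧ F)
  step 13: (x0 ∨ ¬x0) ∧ F
  step 14: F

Answer: normal form = F  (in 14 steps)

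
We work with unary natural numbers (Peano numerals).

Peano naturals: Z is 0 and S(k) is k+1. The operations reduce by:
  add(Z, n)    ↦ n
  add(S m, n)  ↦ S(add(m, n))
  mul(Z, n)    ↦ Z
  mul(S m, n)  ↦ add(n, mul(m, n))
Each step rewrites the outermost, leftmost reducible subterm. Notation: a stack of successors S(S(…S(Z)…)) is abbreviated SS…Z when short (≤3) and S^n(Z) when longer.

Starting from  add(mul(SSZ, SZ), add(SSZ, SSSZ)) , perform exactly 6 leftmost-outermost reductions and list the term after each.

Answer: after 6 steps: S(add(S(add(Z, mul(Z, SZ))), add(SSZ, SSSZ)))

Reduction:
  start: add(mul(SSZ, SZ), add(SSZ, SSSZ))
  [1] add(add(SZ, mul(SZ, SZ)), add(SSZ, SSSZ))
  [2] add(S(add(Z, mul(SZ, SZ))), add(SSZ, SSSZ))
  [3] S(add(add(Z, mul(SZ, SZ)), add(SSZ, SSSZ)))
  [4] S(add(mul(SZ, SZ), add(SSZ, SSSZ)))
  [5] S(add(add(SZ, mul(Z, SZ)), add(SSZ, SSSZ)))
  [6] S(add(S(add(Z, mul(Z, SZ))), add(SSZ, SSSZ)))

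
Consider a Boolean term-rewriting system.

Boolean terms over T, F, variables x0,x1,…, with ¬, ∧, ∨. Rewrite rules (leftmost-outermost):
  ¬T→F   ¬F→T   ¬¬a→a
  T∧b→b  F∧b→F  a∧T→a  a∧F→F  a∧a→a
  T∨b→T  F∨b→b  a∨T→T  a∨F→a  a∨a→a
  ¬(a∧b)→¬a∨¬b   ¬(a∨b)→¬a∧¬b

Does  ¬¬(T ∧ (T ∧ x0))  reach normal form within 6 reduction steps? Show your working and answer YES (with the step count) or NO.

  start: ¬¬(T ∧ (T ∧ x0))
  [1] T ∧ (T ∧ x0)
  [2] T ∧ x0
  [3] x0

Answer: YES — reaches normal form x0 in 3 ≤ 6 steps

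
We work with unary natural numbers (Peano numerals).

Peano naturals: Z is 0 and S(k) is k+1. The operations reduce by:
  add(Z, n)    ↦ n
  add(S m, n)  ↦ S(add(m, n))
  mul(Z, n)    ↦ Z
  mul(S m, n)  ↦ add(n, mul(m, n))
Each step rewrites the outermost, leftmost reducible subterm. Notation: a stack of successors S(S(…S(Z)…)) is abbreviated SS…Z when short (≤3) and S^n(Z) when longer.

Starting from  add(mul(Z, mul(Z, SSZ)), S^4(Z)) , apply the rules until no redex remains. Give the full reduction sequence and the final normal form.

  start: add(mul(Z, mul(Z, SSZ)), S^4(Z))
  step 1: add(Z, S^4(Z))
  step 2: S^4(Z)

Answer: normal form = S^4(Z)  (in 2 steps)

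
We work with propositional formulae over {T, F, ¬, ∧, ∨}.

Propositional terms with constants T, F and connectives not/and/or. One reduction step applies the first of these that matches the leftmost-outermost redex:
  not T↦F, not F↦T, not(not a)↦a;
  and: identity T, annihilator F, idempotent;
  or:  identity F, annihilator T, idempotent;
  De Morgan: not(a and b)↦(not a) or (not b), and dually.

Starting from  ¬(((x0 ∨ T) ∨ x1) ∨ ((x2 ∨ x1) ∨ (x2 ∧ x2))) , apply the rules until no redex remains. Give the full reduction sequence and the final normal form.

Answer: normal form = F  (in 7 steps)

Working:
  start: ¬(((x0 ∨ T) ∨ x1) ∨ ((x2 ∨ x1) ∨ (x2 ∧ x2)))
  [1] ¬((x0 ∨ T) ∨ x1) ∧ ¬((x2 ∨ x1) ∨ (x2 ∧ x2))
  [2] (¬(x0 ∨ T) ∧ ¬x1) ∧ ¬((x2 ∨ x1) ∨ (x2 ∧ x2))
  [3] ((¬x0 ∧ ¬T) ∧ ¬x1) ∧ ¬((x2 ∨ x1) ∨ (x2 ∧ x2))
  [4] ((¬x0 ∧ F) ∧ ¬x1) ∧ ¬((x2 ∨ x1) ∨ (x2 ∧ x2))
  [5] (F ∧ ¬x1) ∧ ¬((x2 ∨ x1) ∨ (x2 ∧ x2))
  [6] F ∧ ¬((x2 ∨ x1) ∨ (x2 ∧ x2))
  [7] F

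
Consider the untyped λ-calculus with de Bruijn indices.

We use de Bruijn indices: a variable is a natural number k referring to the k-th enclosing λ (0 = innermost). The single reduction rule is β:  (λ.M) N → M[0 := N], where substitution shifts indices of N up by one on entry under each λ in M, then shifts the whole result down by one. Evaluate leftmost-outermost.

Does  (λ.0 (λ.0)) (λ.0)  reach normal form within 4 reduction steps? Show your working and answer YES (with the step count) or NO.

  start: (λ.0 (λ.0)) (λ.0)
  →1  (λ.0) (λ.0)
  →2  λ.0

Answer: YES — reaches normal form λ.0 in 2 ≤ 4 steps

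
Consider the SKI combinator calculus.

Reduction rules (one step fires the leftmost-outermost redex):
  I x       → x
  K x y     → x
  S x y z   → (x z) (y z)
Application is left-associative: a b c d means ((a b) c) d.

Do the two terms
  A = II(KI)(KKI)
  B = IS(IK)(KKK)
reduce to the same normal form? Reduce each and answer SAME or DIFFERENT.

Answer: DIFFERENT — A ⇓ I, B ⇓ SKK

Derivation:
Term A:
  start: II(KI)(KKI)
  →1  I(KI)(KKI)
  →2  KI(KKI)
  →3  I

Term B:
  start: IS(IK)(KKK)
  →1  S(IK)(KKK)
  →2  SK(KKK)
  →3  SKK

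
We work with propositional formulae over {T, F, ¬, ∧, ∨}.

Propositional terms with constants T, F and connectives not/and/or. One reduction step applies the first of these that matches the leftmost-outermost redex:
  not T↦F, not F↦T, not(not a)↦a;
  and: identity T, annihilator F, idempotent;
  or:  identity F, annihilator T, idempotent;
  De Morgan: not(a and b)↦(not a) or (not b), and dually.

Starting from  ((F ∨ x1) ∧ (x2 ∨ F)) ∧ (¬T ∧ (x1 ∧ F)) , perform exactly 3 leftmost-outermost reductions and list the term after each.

  start: ((F ∨ x1) ∧ (x2 ∨ F)) ∧ (¬T ∧ (x1 ∧ F))
  →1  (x1 ∧ (x2 ∨ F)) ∧ (¬T ∧ (x1 ∧ F))
  →2  (x1 ∧ x2) ∧ (¬T ∧ (x1 ∧ F))
  →3  (x1 ∧ x2) ∧ (F ∧ (x1 ∧ F))

Answer: after 3 steps: (x1 ∧ x2) ∧ (F ∧ (x1 ∧ F))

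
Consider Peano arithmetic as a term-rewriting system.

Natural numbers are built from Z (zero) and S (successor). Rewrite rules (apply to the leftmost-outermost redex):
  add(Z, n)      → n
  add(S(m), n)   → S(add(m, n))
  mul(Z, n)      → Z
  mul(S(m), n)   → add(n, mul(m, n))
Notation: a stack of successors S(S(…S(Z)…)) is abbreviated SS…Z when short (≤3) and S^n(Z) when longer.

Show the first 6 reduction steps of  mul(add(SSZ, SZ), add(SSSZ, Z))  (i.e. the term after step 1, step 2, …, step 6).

Answer: after 6 steps: S(S(add(add(SZ, Z), mul(add(SZ, SZ), add(SSSZ, Z)))))

Derivation:
  start: mul(add(SSZ, SZ), add(SSSZ, Z))
  →1  mul(S(add(SZ, SZ)), add(SSSZ, Z))
  →2  add(add(SSSZ, Z), mul(add(SZ, SZ), add(SSSZ, Z)))
  →3  add(S(add(SSZ, Z)), mul(add(SZ, SZ), add(SSSZ, Z)))
  →4  S(add(add(SSZ, Z), mul(add(SZ, SZ), add(SSSZ, Z))))
  →5  S(add(S(add(SZ, Z)), mul(add(SZ, SZ), add(SSSZ, Z))))
  →6  S(S(add(add(SZ, Z), mul(add(SZ, SZ), add(SSSZ, Z)))))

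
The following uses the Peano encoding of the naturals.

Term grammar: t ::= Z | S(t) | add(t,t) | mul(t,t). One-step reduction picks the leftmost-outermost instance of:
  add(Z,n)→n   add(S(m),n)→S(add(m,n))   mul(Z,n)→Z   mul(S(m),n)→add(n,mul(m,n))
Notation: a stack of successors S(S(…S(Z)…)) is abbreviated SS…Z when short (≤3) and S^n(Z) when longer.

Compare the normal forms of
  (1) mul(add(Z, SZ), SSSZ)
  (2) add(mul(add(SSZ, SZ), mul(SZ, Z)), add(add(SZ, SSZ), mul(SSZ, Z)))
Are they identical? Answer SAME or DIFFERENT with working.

Term A:
  start: mul(add(Z, SZ), SSSZ)
  step 1: mul(SZ, SSSZ)
  step 2: add(SSSZ, mul(Z, SSSZ))
  step 3: S(add(SSZ, mul(Z, SSSZ)))
  step 4: S(S(add(SZ, mul(Z, SSSZ))))
  step 5: S(S(S(add(Z, mul(Z, SSSZ)))))
  step 6: S(S(S(mul(Z, SSSZ))))
  step 7: SSSZ

Term B:
  start: add(mul(add(SSZ, SZ), mul(SZ, Z)), add(add(SZ, SSZ), mul(SSZ, Z)))
  step 1: add(mul(S(add(SZ, SZ)), mul(SZ, Z)), add(add(SZ, SSZ), mul(SSZ, Z)))
  step 2: add(add(mul(SZ, Z), mul(add(SZ, SZ), mul(SZ, Z))), add(add(SZ, SSZ), mul(SSZ, Z)))
  step 3: add(add(add(Z, mul(Z, Z)), mul(add(SZ, SZ), mul(SZ, Z))), add(add(SZ, SSZ), mul(SSZ, Z)))
  step 4: add(add(mul(Z, Z), mul(add(SZ, SZ), mul(SZ, Z))), add(add(SZ, SSZ), mul(SSZ, Z)))
  step 5: add(add(Z, mul(add(SZ, SZ), mul(SZ, Z))), add(add(SZ, SSZ), mul(SSZ, Z)))
  step 6: add(mul(add(SZ, SZ), mul(SZ, Z)), add(add(SZ, SSZ), mul(SSZ, Z)))
  step 7: add(mul(S(add(Z, SZ)), mul(SZ, Z)), add(add(SZ, SSZ), mul(SSZ, Z)))
  step 8: add(add(mul(SZ, Z), mul(add(Z, SZ), mul(SZ, Z))), add(add(SZ, SSZ), mul(SSZ, Z)))
  step 9: add(add(add(Z, mul(Z, Z)), mul(add(Z, SZ), mul(SZ, Z))), add(add(SZ, SSZ), mul(SSZ, Z)))
  step 10: add(add(mul(Z, Z), mul(add(Z, SZ), mul(SZ, Z))), add(add(SZ, SSZ), mul(SSZ, Z)))
  step 11: add(add(Z, mul(add(Z, SZ), mul(SZ, Z))), add(add(SZ, SSZ), mul(SSZ, Z)))
  step 12: add(mul(add(Z, SZ), mul(SZ, Z)), add(add(SZ, SSZ), mul(SSZ, Z)))
  step 13: add(mul(SZ, mul(SZ, Z)), add(add(SZ, SSZ), mul(SSZ, Z)))
  step 14: add(add(mul(SZ, Z), mul(Z, mul(SZ, Z))), add(add(SZ, SSZ), mul(SSZ, Z)))
  step 15: add(add(add(Z, mul(Z, Z)), mul(Z, mul(SZ, Z))), add(add(SZ, SSZ), mul(SSZ, Z)))
  step 16: add(add(mul(Z, Z), mul(Z, mul(SZ, Z))), add(add(SZ, SSZ), mul(SSZ, Z)))
  step 17: add(add(Z, mul(Z, mul(SZ, Z))), add(add(SZ, SSZ), mul(SSZ, Z)))
  step 18: add(mul(Z, mul(SZ, Z)), add(add(SZ, SSZ), mul(SSZ, Z)))
  step 19: add(Z, add(add(SZ, SSZ), mul(SSZ, Z)))
  step 20: add(add(SZ, SSZ), mul(SSZ, Z))
  step 21: add(S(add(Z, SSZ)), mul(SSZ, Z))
  step 22: S(add(add(Z, SSZ), mul(SSZ, Z)))
  step 23: S(add(SSZ, mul(SSZ, Z)))
  step 24: S(S(add(SZ, mul(SSZ, Z))))
  step 25: S(S(S(add(Z, mul(SSZ, Z)))))
  step 26: S(S(S(mul(SSZ, Z))))
  step 27: S(S(S(add(Z, mul(SZ, Z)))))
  step 28: S(S(S(mul(SZ, Z))))
  step 29: S(S(S(add(Z, mul(Z, Z)))))
  step 30: S(S(S(mul(Z, Z))))
  step 31: SSSZ

Answer: SAME — A ⇓ SSSZ, B ⇓ SSSZ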